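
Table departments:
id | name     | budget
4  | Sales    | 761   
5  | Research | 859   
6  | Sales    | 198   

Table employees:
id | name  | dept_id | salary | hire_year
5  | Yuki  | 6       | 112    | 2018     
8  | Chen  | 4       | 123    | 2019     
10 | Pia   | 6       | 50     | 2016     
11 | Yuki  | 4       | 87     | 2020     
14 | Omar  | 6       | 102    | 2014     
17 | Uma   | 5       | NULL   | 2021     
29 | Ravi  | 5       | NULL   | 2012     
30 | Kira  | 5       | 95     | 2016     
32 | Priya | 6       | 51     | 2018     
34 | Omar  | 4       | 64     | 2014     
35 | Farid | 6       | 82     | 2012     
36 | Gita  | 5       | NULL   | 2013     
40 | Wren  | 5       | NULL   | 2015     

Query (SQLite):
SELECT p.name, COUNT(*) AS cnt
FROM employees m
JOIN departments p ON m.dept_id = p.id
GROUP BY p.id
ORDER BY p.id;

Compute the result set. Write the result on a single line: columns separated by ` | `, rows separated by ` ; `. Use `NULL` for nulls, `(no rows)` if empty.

Sales | 3 ; Research | 5 ; Sales | 5

Join each employees row to its departments via dept_id.
Group joined rows by departments.id; compute COUNT(*) per group.
  4: ids {8, 11, 34} → COUNT(*)=3
  5: ids {17, 29, 30, 36, 40} → COUNT(*)=5
  6: ids {5, 10, 14, 32, 35} → COUNT(*)=5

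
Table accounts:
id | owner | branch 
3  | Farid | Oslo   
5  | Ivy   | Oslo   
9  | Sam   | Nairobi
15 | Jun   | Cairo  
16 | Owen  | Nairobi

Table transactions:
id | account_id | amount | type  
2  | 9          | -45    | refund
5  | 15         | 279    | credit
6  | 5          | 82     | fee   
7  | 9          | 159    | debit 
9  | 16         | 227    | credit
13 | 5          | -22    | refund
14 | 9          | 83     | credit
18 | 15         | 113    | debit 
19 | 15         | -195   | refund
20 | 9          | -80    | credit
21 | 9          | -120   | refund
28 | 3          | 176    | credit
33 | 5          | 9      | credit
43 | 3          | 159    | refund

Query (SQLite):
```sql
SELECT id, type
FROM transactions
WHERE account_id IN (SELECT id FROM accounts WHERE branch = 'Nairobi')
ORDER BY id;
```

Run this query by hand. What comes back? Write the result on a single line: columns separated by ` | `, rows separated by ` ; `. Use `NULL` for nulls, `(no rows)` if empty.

2 | refund ; 7 | debit ; 9 | credit ; 14 | credit ; 20 | credit ; 21 | refund

Inner query: accounts.id where branch = 'Nairobi'.
Outer: keep transactions rows whose account_id is in that set.
Inner query → {9, 16}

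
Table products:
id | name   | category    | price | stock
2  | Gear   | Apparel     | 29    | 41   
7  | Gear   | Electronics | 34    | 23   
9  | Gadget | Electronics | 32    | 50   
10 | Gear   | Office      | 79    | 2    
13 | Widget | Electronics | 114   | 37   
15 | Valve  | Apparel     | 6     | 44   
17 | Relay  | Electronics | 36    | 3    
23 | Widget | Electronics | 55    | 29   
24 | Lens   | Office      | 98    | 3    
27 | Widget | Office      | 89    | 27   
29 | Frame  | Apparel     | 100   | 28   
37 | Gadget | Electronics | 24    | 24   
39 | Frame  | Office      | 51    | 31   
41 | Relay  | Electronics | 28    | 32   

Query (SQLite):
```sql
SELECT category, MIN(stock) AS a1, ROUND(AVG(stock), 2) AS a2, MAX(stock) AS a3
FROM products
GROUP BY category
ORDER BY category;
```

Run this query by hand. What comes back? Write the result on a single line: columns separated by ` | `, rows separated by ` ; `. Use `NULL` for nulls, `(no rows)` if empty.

Apparel | 28 | 37.67 | 44 ; Electronics | 3 | 28.29 | 50 ; Office | 2 | 15.75 | 31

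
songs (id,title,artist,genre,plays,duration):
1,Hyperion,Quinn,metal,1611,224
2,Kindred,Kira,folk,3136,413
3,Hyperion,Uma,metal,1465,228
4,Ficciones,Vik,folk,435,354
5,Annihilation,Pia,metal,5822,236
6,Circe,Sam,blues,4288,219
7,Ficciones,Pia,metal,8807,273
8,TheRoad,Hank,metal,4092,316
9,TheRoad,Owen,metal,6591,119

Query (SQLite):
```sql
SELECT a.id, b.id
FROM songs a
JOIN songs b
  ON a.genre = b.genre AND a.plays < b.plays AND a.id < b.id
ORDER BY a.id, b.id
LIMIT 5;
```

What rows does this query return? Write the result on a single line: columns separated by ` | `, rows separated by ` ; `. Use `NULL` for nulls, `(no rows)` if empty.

1 | 5 ; 1 | 7 ; 1 | 8 ; 1 | 9 ; 3 | 5

Pairs (a,b) with same genre, a.plays < b.plays, a.id < b.id.
genre groups: blues:{6} folk:{2,4} metal:{1,3,5,7,8,9}
Ordered by (a.id, b.id); first 5.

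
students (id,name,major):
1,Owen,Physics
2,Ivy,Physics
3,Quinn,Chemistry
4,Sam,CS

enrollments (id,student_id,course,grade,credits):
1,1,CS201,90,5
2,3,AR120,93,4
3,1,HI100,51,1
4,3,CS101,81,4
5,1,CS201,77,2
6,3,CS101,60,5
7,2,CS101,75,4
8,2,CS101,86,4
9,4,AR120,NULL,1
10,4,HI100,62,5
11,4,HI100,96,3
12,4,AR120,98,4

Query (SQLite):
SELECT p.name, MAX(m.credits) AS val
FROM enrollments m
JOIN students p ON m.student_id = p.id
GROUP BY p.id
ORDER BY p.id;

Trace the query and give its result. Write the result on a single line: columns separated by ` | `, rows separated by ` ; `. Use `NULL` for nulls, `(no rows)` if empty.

Join each enrollments row to its students via student_id.
Group joined rows by students.id; compute MAX(m.credits) per group.
  1: ids {1, 3, 5} → MAX(m.credits)=5
  2: ids {7, 8} → MAX(m.credits)=4
  3: ids {2, 4, 6} → MAX(m.credits)=5
  4: ids {9, 10, 11, 12} → MAX(m.credits)=5

Owen | 5 ; Ivy | 4 ; Quinn | 5 ; Sam | 5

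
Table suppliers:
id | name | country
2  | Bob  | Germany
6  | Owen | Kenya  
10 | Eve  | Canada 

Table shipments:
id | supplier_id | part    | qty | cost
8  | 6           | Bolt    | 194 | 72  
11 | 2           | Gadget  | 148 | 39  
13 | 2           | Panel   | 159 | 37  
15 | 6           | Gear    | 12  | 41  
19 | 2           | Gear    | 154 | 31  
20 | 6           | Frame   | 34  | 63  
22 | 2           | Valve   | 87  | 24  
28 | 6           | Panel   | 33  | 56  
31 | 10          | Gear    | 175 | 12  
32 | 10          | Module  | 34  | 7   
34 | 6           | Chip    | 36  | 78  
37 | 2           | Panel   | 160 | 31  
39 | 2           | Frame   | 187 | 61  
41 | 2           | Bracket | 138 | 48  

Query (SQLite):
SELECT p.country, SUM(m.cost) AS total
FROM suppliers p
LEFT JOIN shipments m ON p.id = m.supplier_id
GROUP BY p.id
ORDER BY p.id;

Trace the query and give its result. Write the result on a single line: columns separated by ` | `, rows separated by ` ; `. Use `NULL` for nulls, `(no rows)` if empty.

Germany | 271 ; Kenya | 310 ; Canada | 19

LEFT JOIN keeps every suppliers row; unmatched ones get NULL for shipments columns.
Group by suppliers.id and compute SUM(m.cost). SUM over an all-NULL group is NULL.
  2: ids {11, 13, 19, 22, 37, 39, 41} → SUM(m.cost)=271
  6: ids {8, 15, 20, 28, 34} → SUM(m.cost)=310
  10: ids {31, 32} → SUM(m.cost)=19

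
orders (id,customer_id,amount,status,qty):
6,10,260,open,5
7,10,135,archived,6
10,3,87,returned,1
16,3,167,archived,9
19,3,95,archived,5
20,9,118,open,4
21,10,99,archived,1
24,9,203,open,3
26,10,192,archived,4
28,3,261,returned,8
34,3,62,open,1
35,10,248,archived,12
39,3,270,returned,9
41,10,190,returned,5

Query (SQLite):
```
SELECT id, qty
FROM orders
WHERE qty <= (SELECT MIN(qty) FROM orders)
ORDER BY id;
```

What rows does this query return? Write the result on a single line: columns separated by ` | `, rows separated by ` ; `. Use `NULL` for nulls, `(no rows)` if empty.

Scalar subquery: MIN(qty) over all orders rows = 1.
Keep rows where qty <= that value.

10 | 1 ; 21 | 1 ; 34 | 1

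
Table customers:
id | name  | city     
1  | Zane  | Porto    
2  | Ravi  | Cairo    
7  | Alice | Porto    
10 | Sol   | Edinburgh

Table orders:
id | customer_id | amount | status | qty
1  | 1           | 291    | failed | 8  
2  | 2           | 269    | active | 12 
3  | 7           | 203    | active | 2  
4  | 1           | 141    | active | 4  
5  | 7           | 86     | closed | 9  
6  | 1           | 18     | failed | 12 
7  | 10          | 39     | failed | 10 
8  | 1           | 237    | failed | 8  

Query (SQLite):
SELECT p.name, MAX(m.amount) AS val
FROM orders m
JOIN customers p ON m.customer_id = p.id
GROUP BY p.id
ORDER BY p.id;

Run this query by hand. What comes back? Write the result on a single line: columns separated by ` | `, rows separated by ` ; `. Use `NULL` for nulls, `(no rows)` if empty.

Join each orders row to its customers via customer_id.
Group joined rows by customers.id; compute MAX(m.amount) per group.
  1: ids {1, 4, 6, 8} → MAX(m.amount)=291
  2: ids {2} → MAX(m.amount)=269
  7: ids {3, 5} → MAX(m.amount)=203
  10: ids {7} → MAX(m.amount)=39

Zane | 291 ; Ravi | 269 ; Alice | 203 ; Sol | 39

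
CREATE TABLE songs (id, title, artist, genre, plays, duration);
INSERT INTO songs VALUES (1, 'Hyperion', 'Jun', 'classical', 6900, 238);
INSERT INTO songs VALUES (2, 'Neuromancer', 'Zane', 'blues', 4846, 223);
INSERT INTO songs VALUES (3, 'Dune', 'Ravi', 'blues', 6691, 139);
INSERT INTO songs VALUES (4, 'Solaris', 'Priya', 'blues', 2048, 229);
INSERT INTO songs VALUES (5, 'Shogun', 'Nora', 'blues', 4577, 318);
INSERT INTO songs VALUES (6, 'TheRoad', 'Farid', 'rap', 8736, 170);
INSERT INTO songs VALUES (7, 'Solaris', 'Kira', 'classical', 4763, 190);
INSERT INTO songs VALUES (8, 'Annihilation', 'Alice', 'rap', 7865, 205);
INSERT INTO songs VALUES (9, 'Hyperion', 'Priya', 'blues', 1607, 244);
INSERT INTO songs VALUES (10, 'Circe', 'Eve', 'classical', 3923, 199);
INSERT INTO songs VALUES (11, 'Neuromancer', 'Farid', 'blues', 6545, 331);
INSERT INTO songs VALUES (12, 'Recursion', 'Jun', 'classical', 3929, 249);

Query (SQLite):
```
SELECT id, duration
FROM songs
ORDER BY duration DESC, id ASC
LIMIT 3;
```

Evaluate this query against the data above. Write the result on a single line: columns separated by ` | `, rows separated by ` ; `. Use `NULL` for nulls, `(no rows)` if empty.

11 | 331 ; 5 | 318 ; 12 | 249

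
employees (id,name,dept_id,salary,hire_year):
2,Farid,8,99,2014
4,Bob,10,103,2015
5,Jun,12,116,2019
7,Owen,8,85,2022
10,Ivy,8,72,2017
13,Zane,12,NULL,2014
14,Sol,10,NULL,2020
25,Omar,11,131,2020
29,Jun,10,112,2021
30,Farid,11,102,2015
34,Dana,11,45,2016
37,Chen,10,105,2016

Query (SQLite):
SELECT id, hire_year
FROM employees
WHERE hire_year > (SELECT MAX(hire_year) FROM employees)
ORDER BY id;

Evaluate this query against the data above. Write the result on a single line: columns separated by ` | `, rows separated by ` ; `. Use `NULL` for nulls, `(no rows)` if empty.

(no rows)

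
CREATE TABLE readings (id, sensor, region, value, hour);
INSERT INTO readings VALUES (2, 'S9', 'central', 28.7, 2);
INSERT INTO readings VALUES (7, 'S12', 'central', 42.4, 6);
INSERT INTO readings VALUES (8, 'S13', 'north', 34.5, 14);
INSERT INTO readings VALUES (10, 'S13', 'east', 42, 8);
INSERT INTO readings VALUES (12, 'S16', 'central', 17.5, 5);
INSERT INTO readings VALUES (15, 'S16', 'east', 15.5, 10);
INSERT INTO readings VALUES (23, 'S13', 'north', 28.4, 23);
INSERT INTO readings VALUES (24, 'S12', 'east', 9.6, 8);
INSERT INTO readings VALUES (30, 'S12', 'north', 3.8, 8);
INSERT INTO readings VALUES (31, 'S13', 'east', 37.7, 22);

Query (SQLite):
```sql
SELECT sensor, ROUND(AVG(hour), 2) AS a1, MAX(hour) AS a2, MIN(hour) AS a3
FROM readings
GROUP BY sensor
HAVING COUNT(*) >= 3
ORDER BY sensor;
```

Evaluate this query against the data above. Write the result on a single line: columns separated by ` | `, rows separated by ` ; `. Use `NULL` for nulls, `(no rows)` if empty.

S12 | 7.33 | 8 | 6 ; S13 | 16.75 | 23 | 8

Group readings by sensor.
Per group compute: ROUND(AVG(hour), 2), MAX(hour), MIN(hour).
HAVING: drop groups with fewer than 3 rows.
  S12: ids {7, 24, 30} → ROUND(AVG(hour), 2)=7.33, MAX(hour)=8, MIN(hour)=6
  S13: ids {8, 10, 23, 31} → ROUND(AVG(hour), 2)=16.75, MAX(hour)=23, MIN(hour)=8
  S16: ids {12, 15} → ROUND(AVG(hour), 2)=7.5, MAX(hour)=10, MIN(hour)=5
  S9: ids {2} → ROUND(AVG(hour), 2)=2, MAX(hour)=2, MIN(hour)=2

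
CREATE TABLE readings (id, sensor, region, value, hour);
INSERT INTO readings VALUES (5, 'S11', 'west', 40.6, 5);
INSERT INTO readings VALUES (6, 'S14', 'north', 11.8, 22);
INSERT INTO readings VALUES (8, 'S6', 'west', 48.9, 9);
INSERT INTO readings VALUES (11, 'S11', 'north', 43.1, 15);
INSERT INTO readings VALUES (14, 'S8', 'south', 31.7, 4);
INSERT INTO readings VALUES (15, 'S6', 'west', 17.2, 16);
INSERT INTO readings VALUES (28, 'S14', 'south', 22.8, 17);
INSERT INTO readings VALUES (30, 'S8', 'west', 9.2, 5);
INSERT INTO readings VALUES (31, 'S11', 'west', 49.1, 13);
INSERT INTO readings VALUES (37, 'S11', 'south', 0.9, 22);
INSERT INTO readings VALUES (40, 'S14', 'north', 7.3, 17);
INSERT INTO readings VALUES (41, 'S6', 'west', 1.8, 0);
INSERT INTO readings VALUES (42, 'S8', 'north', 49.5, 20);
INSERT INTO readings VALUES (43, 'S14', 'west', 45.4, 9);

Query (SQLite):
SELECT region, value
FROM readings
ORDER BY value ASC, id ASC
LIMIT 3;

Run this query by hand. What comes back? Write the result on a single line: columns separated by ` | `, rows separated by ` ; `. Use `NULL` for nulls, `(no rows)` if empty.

Sort by value asc, tiebreak id asc: (0.9, id=37), (1.8, id=41), (7.3, id=40), (9.2, id=30), (11.8, id=6), (17.2, id=15) …. Take first 3.

south | 0.9 ; west | 1.8 ; north | 7.3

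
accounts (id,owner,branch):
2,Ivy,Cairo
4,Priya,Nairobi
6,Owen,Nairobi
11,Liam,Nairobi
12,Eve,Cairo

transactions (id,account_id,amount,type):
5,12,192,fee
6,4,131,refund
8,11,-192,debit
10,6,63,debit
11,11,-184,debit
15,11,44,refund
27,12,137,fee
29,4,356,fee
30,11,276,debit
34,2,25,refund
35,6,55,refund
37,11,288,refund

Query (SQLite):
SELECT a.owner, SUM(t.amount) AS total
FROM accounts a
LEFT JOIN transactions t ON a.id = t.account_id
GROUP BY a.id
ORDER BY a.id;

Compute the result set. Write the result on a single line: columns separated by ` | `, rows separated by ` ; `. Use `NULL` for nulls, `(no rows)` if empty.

Ivy | 25 ; Priya | 487 ; Owen | 118 ; Liam | 232 ; Eve | 329

LEFT JOIN keeps every accounts row; unmatched ones get NULL for transactions columns.
Group by accounts.id and compute SUM(t.amount). SUM over an all-NULL group is NULL.
  2: ids {34} → SUM(t.amount)=25
  4: ids {6, 29} → SUM(t.amount)=487
  6: ids {10, 35} → SUM(t.amount)=118
  11: ids {8, 11, 15, 30, 37} → SUM(t.amount)=232
  12: ids {5, 27} → SUM(t.amount)=329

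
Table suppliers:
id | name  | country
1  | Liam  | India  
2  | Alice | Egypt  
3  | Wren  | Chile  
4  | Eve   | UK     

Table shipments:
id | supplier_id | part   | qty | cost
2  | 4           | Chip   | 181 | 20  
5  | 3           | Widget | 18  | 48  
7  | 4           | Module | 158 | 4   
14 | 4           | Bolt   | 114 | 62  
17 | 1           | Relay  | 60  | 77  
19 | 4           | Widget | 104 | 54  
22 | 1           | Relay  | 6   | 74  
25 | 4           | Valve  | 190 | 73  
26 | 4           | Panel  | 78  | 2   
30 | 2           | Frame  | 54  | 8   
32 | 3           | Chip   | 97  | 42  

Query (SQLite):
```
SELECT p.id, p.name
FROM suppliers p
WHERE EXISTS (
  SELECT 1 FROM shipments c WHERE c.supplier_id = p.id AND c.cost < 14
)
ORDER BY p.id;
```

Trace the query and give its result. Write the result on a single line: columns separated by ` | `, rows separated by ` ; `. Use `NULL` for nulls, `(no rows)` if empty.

2 | Alice ; 4 | Eve

For each suppliers row, check whether any shipments with matching supplier_id has cost < 14.
Keep rows where that is true.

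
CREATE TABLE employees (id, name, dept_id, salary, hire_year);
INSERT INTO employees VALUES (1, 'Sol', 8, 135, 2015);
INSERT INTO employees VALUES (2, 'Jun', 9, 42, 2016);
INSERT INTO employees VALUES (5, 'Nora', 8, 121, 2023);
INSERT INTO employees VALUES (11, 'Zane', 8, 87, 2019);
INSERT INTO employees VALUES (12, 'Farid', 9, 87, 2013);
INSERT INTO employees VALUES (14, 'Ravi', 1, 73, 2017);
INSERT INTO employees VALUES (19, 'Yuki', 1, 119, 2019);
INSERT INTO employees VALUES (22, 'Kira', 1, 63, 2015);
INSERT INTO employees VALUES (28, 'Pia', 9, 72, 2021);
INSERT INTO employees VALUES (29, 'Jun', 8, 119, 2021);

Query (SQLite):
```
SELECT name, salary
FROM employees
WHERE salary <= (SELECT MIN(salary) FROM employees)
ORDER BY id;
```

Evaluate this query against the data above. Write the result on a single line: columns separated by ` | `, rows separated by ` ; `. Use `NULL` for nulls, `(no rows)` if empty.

Jun | 42

Scalar subquery: MIN(salary) over all employees rows = 42.
Keep rows where salary <= that value.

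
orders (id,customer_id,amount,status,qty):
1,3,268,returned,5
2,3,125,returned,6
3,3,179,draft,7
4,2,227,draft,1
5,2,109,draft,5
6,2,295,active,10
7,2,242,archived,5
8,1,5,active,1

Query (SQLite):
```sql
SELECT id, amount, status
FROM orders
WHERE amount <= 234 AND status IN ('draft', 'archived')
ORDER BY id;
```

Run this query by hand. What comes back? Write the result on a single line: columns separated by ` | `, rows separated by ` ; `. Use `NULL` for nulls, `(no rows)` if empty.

3 | 179 | draft ; 4 | 227 | draft ; 5 | 109 | draft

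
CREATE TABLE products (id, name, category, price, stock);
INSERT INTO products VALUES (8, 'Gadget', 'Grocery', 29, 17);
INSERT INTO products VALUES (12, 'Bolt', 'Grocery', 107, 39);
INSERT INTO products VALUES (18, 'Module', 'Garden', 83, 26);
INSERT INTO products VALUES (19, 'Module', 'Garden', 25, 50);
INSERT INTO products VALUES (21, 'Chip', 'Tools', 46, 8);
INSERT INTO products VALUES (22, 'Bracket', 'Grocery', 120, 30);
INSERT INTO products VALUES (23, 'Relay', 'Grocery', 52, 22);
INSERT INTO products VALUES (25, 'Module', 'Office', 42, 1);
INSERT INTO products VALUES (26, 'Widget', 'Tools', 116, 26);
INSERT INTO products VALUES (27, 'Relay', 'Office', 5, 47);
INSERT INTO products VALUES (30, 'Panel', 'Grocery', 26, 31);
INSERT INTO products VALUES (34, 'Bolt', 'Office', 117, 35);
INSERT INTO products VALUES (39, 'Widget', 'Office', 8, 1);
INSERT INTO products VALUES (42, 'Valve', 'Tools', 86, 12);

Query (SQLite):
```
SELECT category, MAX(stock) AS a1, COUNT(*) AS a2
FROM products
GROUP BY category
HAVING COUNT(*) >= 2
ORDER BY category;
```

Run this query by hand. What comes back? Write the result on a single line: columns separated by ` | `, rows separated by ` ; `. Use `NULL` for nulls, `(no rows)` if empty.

Garden | 50 | 2 ; Grocery | 39 | 5 ; Office | 47 | 4 ; Tools | 26 | 3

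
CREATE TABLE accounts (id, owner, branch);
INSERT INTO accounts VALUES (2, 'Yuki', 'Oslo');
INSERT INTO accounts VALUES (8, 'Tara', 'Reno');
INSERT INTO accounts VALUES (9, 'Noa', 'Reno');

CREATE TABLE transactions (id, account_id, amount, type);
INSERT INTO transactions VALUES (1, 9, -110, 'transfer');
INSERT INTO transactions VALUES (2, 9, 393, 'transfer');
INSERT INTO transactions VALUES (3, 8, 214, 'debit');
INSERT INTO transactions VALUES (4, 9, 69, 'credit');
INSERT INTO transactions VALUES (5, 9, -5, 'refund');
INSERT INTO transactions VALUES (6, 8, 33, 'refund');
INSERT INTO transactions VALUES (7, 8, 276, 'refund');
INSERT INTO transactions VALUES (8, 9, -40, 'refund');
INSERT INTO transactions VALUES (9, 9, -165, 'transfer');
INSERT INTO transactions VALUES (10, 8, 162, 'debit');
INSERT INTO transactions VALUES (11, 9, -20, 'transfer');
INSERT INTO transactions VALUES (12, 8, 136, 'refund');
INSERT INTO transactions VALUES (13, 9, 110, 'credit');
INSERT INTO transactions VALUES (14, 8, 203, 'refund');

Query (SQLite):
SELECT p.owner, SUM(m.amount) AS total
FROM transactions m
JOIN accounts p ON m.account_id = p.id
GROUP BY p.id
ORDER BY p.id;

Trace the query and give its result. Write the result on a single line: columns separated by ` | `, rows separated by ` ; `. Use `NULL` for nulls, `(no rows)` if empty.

Tara | 1024 ; Noa | 232

Join each transactions row to its accounts via account_id.
Group joined rows by accounts.id; compute SUM(m.amount) per group.
  8: ids {3, 6, 7, 10, 12, 14} → SUM(m.amount)=1024
  9: ids {1, 2, 4, 5, 8, 9, 11, 13} → SUM(m.amount)=232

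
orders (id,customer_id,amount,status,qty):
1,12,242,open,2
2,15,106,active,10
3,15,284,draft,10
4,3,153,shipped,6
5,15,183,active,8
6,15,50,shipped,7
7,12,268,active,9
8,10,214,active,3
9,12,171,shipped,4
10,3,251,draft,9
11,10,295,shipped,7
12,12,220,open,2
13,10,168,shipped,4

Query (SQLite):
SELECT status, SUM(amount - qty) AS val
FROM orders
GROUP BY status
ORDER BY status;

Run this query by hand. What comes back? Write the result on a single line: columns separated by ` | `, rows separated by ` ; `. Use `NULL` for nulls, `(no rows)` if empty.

For each row compute amount - qty.
Group by status; take SUM of the expression per group.
  active: ids {2, 5, 7, 8} → SUM(amount - qty)=741
  draft: ids {3, 10} → SUM(amount - qty)=516
  open: ids {1, 12} → SUM(amount - qty)=458
  shipped: ids {4, 6, 9, 11, 13} → SUM(amount - qty)=809

active | 741 ; draft | 516 ; open | 458 ; shipped | 809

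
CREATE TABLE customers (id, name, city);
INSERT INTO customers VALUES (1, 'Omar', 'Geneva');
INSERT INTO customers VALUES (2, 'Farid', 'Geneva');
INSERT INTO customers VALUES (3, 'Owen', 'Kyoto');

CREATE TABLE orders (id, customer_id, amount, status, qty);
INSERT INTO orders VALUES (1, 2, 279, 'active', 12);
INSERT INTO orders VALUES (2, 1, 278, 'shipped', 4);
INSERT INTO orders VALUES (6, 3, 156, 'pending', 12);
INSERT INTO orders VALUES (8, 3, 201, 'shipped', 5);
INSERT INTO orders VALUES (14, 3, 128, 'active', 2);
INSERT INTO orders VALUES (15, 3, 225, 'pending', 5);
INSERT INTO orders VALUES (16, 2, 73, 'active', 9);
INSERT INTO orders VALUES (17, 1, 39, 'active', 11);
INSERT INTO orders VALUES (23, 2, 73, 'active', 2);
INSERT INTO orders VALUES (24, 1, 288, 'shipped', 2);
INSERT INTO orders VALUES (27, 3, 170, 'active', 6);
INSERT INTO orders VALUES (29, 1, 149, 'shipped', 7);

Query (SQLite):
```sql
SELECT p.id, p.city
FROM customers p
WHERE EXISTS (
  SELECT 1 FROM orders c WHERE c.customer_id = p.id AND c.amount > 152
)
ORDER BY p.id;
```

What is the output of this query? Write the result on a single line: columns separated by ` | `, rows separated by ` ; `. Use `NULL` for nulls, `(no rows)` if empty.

For each customers row, check whether any orders with matching customer_id has amount > 152.
Keep rows where that is true.

1 | Geneva ; 2 | Geneva ; 3 | Kyoto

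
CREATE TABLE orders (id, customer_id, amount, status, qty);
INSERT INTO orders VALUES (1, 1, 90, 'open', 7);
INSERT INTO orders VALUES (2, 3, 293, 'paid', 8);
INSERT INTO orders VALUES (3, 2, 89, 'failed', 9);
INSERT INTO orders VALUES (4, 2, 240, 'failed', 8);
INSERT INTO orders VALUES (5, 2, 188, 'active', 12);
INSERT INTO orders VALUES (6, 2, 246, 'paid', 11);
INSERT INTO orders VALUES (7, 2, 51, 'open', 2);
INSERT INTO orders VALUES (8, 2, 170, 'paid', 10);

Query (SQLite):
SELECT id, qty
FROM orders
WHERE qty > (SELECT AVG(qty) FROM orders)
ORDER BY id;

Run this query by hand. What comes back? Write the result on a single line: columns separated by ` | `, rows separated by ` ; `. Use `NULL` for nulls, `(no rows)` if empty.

3 | 9 ; 5 | 12 ; 6 | 11 ; 8 | 10

Scalar subquery: AVG(qty) over all orders rows = 8.375.
Keep rows where qty > that value.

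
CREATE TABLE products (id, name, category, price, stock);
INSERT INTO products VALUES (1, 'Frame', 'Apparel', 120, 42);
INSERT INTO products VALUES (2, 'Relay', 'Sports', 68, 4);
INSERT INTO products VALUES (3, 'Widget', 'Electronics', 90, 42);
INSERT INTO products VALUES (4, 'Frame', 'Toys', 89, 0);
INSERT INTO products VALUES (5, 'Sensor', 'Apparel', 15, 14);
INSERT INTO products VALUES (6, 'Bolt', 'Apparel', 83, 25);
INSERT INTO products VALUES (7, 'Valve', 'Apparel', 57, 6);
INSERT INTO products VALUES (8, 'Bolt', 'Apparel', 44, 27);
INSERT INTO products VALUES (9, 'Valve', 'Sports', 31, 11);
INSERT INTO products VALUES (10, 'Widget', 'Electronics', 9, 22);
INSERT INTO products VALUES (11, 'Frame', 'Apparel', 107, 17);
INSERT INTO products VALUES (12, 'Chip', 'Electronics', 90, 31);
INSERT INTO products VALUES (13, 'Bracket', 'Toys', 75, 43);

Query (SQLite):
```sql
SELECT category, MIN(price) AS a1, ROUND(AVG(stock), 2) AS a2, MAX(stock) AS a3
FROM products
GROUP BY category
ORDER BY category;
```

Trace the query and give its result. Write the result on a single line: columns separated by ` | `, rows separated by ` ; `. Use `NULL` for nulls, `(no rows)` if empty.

Group products by category.
Per group compute: MIN(price), ROUND(AVG(stock), 2), MAX(stock).
  Apparel: ids {1, 5, 6, 7, 8, 11} → MIN(price)=15, ROUND(AVG(stock), 2)=21.83, MAX(stock)=42
  Electronics: ids {3, 10, 12} → MIN(price)=9, ROUND(AVG(stock), 2)=31.67, MAX(stock)=42
  Sports: ids {2, 9} → MIN(price)=31, ROUND(AVG(stock), 2)=7.5, MAX(stock)=11
  Toys: ids {4, 13} → MIN(price)=75, ROUND(AVG(stock), 2)=21.5, MAX(stock)=43

Apparel | 15 | 21.83 | 42 ; Electronics | 9 | 31.67 | 42 ; Sports | 31 | 7.5 | 11 ; Toys | 75 | 21.5 | 43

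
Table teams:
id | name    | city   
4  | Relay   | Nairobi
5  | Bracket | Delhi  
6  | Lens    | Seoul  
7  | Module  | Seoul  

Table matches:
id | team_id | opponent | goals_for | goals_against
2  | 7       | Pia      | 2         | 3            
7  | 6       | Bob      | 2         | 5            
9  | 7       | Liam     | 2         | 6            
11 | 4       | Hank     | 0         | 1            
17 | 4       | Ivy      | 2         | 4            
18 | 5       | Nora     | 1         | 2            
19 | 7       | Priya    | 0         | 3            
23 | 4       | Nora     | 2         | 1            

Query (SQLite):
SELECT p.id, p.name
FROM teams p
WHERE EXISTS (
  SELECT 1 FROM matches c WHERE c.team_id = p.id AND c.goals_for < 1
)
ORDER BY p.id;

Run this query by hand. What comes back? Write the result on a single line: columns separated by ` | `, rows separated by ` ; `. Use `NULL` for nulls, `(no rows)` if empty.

For each teams row, check whether any matches with matching team_id has goals_for < 1.
Keep rows where that is true.

4 | Relay ; 7 | Module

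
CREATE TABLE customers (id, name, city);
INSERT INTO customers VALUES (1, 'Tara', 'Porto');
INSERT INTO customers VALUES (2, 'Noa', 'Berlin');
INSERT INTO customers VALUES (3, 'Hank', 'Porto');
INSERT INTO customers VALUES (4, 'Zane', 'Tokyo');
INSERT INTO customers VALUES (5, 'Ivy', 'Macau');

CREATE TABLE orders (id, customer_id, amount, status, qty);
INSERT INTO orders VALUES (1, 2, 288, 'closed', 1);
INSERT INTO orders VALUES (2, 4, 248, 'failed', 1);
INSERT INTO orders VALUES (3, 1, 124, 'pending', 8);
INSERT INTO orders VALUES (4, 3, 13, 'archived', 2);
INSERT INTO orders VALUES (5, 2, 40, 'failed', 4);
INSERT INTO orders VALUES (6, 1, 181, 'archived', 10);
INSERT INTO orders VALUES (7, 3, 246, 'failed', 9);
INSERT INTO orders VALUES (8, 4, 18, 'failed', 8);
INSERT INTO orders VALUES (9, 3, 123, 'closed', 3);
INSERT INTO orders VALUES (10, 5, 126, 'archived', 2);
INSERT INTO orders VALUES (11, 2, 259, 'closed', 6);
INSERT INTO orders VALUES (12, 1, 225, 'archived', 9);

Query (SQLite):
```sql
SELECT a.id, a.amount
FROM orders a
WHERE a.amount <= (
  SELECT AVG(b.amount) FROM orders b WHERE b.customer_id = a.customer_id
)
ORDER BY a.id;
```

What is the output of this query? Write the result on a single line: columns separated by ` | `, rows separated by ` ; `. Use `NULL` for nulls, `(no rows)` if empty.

3 | 124 ; 4 | 13 ; 5 | 40 ; 8 | 18 ; 9 | 123 ; 10 | 126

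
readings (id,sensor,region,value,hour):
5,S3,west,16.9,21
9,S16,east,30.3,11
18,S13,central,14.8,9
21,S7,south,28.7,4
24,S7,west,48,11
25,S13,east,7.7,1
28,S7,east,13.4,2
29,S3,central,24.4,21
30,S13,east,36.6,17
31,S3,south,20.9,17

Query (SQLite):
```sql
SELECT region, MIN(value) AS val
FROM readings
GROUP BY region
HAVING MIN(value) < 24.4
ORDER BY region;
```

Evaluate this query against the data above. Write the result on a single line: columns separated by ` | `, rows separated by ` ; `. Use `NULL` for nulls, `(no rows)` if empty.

Partition readings by region; compute MIN(value) within each group.
HAVING: keep groups where MIN(value) < 24.4.
  central: ids {18, 29} → MIN(value)=14.8
  east: ids {9, 25, 28, 30} → MIN(value)=7.7
  south: ids {21, 31} → MIN(value)=20.9
  west: ids {5, 24} → MIN(value)=16.9

central | 14.8 ; east | 7.7 ; south | 20.9 ; west | 16.9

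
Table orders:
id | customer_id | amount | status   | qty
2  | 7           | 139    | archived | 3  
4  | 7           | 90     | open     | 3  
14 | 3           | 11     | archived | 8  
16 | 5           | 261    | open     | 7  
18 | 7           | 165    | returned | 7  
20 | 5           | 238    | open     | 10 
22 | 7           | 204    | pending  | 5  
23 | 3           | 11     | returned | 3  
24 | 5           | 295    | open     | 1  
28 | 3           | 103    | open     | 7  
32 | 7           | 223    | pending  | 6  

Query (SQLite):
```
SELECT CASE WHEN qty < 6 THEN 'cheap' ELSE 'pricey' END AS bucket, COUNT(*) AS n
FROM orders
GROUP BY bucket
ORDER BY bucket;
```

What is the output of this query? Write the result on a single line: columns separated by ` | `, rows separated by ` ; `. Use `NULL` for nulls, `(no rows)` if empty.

cheap | 5 ; pricey | 6

Bucket rows by qty < 6 → 'cheap' else 'pricey'; count each bucket.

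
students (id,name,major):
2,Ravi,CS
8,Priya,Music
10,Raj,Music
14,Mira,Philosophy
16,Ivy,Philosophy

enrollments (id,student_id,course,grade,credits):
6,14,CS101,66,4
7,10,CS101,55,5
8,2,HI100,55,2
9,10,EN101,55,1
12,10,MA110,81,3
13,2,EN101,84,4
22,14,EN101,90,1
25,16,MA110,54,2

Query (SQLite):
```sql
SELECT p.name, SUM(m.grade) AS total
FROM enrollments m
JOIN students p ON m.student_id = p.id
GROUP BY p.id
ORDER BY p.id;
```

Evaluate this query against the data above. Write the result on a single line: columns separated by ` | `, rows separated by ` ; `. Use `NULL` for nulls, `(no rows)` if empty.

Ravi | 139 ; Raj | 191 ; Mira | 156 ; Ivy | 54

Join each enrollments row to its students via student_id.
Group joined rows by students.id; compute SUM(m.grade) per group.
  2: ids {8, 13} → SUM(m.grade)=139
  10: ids {7, 9, 12} → SUM(m.grade)=191
  14: ids {6, 22} → SUM(m.grade)=156
  16: ids {25} → SUM(m.grade)=54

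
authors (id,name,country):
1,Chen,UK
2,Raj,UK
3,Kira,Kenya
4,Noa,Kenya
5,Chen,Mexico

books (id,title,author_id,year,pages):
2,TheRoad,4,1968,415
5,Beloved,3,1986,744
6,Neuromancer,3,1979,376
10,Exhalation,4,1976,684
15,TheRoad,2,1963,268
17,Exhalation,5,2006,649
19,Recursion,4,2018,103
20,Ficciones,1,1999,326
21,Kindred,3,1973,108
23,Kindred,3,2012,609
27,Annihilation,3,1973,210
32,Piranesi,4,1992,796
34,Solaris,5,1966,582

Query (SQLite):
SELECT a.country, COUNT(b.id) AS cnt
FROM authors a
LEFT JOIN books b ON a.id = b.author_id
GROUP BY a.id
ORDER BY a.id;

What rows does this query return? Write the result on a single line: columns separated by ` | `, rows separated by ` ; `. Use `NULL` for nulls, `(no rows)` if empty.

UK | 1 ; UK | 1 ; Kenya | 5 ; Kenya | 4 ; Mexico | 2

LEFT JOIN keeps every authors row; unmatched ones get NULL for books columns.
Group by authors.id and compute COUNT(b.id). COUNT(col) of an all-NULL group is 0.
  1: ids {20} → COUNT(b.id)=1
  2: ids {15} → COUNT(b.id)=1
  3: ids {5, 6, 21, 23, 27} → COUNT(b.id)=5
  4: ids {2, 10, 19, 32} → COUNT(b.id)=4
  5: ids {17, 34} → COUNT(b.id)=2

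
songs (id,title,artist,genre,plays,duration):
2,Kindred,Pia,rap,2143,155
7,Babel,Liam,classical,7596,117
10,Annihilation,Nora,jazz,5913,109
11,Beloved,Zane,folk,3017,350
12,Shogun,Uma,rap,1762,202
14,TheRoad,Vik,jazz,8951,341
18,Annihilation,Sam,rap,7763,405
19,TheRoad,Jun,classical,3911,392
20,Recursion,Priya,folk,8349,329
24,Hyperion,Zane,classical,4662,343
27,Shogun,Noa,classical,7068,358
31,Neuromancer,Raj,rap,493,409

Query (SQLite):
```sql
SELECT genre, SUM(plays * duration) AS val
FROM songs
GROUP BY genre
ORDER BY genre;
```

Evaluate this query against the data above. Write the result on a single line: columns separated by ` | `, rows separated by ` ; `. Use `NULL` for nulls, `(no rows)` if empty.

classical | 6551254 ; folk | 3802771 ; jazz | 3696808 ; rap | 4033741

For each row compute plays * duration.
Group by genre; take SUM of the expression per group.
  classical: ids {7, 19, 24, 27} → SUM(plays * duration)=6551254
  folk: ids {11, 20} → SUM(plays * duration)=3802771
  jazz: ids {10, 14} → SUM(plays * duration)=3696808
  rap: ids {2, 12, 18, 31} → SUM(plays * duration)=4033741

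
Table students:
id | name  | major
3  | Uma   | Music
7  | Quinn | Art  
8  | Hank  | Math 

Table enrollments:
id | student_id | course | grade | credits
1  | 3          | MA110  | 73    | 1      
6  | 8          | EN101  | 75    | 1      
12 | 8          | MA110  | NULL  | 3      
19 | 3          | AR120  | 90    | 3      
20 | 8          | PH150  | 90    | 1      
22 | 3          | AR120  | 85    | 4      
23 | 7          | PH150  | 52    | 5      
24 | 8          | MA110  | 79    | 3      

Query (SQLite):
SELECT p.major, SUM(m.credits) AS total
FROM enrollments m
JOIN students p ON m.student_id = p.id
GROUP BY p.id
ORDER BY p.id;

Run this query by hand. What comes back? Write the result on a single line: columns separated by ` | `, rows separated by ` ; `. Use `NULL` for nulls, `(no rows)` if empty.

Music | 8 ; Art | 5 ; Math | 8

Join each enrollments row to its students via student_id.
Group joined rows by students.id; compute SUM(m.credits) per group.
  3: ids {1, 19, 22} → SUM(m.credits)=8
  7: ids {23} → SUM(m.credits)=5
  8: ids {6, 12, 20, 24} → SUM(m.credits)=8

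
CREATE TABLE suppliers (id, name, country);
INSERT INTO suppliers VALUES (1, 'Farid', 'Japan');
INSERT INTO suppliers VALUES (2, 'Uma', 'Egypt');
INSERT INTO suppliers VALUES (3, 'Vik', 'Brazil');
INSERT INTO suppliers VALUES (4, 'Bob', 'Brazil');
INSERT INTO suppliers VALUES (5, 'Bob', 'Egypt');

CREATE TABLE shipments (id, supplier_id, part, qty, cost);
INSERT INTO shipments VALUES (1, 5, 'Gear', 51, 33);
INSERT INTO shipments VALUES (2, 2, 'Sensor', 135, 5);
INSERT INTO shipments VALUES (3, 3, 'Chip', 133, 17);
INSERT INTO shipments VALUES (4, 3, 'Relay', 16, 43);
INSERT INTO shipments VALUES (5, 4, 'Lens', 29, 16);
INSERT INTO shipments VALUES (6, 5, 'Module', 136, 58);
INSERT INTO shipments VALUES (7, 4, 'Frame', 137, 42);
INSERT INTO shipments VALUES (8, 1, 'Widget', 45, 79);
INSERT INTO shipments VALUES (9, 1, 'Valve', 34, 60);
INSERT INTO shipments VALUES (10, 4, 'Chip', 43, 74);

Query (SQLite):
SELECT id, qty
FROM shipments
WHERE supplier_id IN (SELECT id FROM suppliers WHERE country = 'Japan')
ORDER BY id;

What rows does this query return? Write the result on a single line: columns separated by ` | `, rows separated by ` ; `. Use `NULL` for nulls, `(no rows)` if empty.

Inner query: suppliers.id where country = 'Japan'.
Outer: keep shipments rows whose supplier_id is in that set.
Inner query → {1}

8 | 45 ; 9 | 34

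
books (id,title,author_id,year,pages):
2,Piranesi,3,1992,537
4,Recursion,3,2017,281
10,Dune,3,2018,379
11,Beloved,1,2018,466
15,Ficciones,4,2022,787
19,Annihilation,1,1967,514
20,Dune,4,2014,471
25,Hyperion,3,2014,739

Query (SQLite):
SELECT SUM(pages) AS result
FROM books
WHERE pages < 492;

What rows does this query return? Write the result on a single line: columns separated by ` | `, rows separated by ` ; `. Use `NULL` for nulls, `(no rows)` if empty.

1597

Rows where pages < 492 → pages values: [281, 379, 466, 471].
SUM of non-NULL values = 1597.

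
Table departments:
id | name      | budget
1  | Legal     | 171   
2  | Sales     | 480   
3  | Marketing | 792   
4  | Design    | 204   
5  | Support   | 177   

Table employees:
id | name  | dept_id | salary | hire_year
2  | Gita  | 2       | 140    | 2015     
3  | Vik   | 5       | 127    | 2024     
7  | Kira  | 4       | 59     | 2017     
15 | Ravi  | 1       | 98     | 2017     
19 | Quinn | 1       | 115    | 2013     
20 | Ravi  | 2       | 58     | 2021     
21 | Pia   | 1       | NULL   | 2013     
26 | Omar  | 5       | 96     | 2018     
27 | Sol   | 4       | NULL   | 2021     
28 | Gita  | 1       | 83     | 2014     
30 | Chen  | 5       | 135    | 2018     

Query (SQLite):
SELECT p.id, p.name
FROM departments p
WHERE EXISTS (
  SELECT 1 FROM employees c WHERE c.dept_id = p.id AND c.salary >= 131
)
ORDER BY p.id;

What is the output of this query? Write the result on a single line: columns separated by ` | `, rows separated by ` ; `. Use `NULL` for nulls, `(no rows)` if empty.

For each departments row, check whether any employees with matching dept_id has salary >= 131.
Keep rows where that is true.

2 | Sales ; 5 | Support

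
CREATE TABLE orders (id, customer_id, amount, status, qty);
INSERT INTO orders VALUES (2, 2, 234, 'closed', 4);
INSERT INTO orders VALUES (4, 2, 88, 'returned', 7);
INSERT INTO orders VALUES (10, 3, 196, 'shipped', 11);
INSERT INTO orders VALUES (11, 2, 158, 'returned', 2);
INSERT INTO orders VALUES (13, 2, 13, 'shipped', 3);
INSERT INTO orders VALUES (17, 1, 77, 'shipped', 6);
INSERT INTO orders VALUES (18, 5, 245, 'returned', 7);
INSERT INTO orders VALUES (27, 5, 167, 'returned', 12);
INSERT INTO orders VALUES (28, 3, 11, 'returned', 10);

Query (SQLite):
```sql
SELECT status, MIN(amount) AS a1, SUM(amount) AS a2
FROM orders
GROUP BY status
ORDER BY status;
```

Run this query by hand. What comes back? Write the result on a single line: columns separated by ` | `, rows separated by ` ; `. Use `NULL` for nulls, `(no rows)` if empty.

closed | 234 | 234 ; returned | 11 | 669 ; shipped | 13 | 286

Group orders by status.
Per group compute: MIN(amount), SUM(amount).
  closed: ids {2} → MIN(amount)=234, SUM(amount)=234
  returned: ids {4, 11, 18, 27, 28} → MIN(amount)=11, SUM(amount)=669
  shipped: ids {10, 13, 17} → MIN(amount)=13, SUM(amount)=286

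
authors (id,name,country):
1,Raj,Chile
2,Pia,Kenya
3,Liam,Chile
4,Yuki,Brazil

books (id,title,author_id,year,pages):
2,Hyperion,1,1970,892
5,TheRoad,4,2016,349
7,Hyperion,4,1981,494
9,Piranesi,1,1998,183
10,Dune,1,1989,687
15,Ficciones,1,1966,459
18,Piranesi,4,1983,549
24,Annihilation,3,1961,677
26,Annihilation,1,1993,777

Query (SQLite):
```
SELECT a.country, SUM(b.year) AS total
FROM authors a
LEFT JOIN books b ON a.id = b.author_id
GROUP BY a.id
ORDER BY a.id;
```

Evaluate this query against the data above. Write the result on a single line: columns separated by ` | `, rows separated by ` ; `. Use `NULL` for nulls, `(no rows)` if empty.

LEFT JOIN keeps every authors row; unmatched ones get NULL for books columns.
Group by authors.id and compute SUM(b.year). SUM over an all-NULL group is NULL.
  1: ids {2, 9, 10, 15, 26} → SUM(b.year)=9916
  2: ids {—} → SUM(b.year)=NULL
  3: ids {24} → SUM(b.year)=1961
  4: ids {5, 7, 18} → SUM(b.year)=5980

Chile | 9916 ; Kenya | NULL ; Chile | 1961 ; Brazil | 5980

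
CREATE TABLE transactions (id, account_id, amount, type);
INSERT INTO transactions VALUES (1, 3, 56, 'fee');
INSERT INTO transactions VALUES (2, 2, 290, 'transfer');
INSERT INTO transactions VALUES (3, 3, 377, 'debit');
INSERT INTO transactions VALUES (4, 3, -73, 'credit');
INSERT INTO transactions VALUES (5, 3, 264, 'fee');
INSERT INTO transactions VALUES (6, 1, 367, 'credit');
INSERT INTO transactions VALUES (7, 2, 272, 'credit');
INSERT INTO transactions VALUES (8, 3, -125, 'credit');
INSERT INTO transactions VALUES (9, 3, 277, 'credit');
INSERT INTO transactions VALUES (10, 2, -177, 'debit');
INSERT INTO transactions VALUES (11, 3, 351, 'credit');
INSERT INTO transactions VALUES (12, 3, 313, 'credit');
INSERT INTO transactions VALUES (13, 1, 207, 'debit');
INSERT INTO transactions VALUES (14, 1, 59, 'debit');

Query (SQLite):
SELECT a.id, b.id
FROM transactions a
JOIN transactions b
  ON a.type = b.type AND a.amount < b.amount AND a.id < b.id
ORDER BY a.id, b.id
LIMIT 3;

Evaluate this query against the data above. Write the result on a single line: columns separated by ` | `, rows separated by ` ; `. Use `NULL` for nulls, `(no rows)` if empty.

Pairs (a,b) with same type, a.amount < b.amount, a.id < b.id.
type groups: credit:{4,6,7,8,9,11,12} debit:{3,10,13,14} fee:{1,5} transfer:{2}
Ordered by (a.id, b.id); first 3.

1 | 5 ; 4 | 6 ; 4 | 7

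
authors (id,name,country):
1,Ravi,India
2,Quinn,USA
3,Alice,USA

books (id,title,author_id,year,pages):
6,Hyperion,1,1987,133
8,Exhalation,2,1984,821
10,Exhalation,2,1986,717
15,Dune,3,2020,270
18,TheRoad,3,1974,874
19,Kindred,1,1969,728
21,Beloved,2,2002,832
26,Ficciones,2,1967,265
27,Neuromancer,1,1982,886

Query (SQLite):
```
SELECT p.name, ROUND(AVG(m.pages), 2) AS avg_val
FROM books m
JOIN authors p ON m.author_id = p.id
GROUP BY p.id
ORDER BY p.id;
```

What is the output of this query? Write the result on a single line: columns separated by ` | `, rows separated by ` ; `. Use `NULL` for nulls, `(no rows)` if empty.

Join each books row to its authors via author_id.
Group joined rows by authors.id; compute ROUND(AVG(m.pages), 2) per group.
  1: ids {6, 19, 27} → ROUND(AVG(m.pages), 2)=582.33
  2: ids {8, 10, 21, 26} → ROUND(AVG(m.pages), 2)=658.75
  3: ids {15, 18} → ROUND(AVG(m.pages), 2)=572

Ravi | 582.33 ; Quinn | 658.75 ; Alice | 572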